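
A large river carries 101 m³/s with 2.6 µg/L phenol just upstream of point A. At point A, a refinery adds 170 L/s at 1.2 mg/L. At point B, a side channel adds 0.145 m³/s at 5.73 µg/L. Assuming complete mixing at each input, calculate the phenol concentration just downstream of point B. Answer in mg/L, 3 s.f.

0.00461 mg/L

2.6 µg/L = 0.0026 mg/L.
170 L/s = 0.17 m³/s.
After input A: C = (101·0.0026 + 0.17·1.2) / 101.2 = 0.004612 mg/L.
5.73 µg/L = 0.00573 mg/L.
After input B: C = (101.2·0.004612 + 0.145·0.00573) / 101.3 = 0.004614 mg/L.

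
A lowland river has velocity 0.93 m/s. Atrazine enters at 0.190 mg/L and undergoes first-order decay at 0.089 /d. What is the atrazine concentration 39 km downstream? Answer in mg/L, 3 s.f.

Travel time t = 39 km / 0.93 m/s = 3.9e+04/0.93 = 4.194e+04 s = 0.4854 d.
First-order decay: C = 0.190·exp(−0.089·0.4854) = 0.190·0.9577 = 0.182 mg/L.

0.182 mg/L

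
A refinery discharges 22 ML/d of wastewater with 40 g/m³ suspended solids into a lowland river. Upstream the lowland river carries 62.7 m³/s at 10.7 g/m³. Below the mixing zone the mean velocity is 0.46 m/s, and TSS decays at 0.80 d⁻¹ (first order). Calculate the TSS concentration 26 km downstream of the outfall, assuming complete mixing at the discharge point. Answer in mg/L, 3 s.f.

6.41 mg/L

22 ML/d = 0.2546 m³/s.
After complete mixing, C₀ = (0.2546·40 + 62.7·10.7) / 62.95 = 10.82 mg/L.
Travel time t = 2.6e+04 m / 0.46 m/s = 5.652e+04 s = 0.6542 d.
C = 10.82·exp(−0.80·0.6542) = 10.82·0.5925 = 6.41 mg/L.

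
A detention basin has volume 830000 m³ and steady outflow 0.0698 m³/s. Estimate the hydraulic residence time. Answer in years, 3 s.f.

0.377 yr

Q = 0.0698 m³/s × 3.156e+07 s/yr = 2.203e+06 m³/yr.
Hydraulic residence time τ = V/Q = 830000/2.203e+06 = 0.3768 yr.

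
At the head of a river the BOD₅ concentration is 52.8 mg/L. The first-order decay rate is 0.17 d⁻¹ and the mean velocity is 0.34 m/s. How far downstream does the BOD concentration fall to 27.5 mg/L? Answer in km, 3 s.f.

113 km

From C = C₀·e^(−kt), t = ln(C₀/C)/k = ln(52.8/27.5)/0.17 = 0.6523/0.17 = 3.837 d.
Distance = v·t = 0.34 m/s × 3.315e+05 s = 1.127e+05 m = 112.7 km.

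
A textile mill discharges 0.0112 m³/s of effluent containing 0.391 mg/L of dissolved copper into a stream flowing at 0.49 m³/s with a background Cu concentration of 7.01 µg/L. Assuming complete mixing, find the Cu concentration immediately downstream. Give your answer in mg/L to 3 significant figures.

0.0156 mg/L

7.01 µg/L = 0.00701 mg/L.
Flow-weighted mixing gives C = (0.0112·0.391 + 0.49·0.00701) / (0.0112 + 0.49) = 0.007814/0.5012 = 0.01559 mg/L.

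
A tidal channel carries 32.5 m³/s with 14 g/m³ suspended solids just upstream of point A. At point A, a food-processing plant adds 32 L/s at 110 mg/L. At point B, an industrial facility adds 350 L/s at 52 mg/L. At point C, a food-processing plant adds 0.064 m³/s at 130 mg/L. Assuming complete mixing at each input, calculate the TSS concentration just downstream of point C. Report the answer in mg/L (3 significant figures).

32 L/s = 0.032 m³/s.
After input A: C = (32.5·14 + 0.032·110) / 32.53 = 14.09 mg/L.
350 L/s = 0.35 m³/s.
After input B: C = (32.53·14.09 + 0.35·52) / 32.88 = 14.5 mg/L.
After input C: C = (32.88·14.5 + 0.064·130) / 32.95 = 14.72 mg/L.

14.7 mg/L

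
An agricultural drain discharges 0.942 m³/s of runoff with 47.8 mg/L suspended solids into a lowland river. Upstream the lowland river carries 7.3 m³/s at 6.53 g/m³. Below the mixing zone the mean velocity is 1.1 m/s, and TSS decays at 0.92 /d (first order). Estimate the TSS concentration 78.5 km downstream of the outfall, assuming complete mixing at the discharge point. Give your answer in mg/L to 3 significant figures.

After complete mixing, C₀ = (0.942·47.8 + 7.3·6.53) / 8.242 = 11.25 mg/L.
Travel time t = 7.85e+04 m / 1.1 m/s = 7.136e+04 s = 0.826 d.
C = 11.25·exp(−0.92·0.826) = 11.25·0.4677 = 5.26 mg/L.

5.26 mg/L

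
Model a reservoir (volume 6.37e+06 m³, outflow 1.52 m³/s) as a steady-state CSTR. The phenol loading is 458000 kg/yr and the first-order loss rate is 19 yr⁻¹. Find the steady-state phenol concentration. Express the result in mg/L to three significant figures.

Outflow Q = 1.52 m³/s × 3.156e+07 s/yr = 4.797e+07 m³/yr.
Steady-state CSTR mass balance: W = Q·C + k·V·C, so C = W/(Q + kV).
Q + kV = 4.797e+07 + 19·6.37e+06 = 1.69e+08 m³/yr.
C = 458000/1.69e+08 = 0.00271 kg/m³ = 2.71 mg/L.

2.71 mg/L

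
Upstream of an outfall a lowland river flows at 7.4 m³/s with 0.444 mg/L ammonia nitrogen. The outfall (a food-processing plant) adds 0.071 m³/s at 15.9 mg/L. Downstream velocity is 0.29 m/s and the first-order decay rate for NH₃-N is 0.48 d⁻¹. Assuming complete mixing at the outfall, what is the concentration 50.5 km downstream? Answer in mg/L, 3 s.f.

0.225 mg/L

After complete mixing, C₀ = (0.071·15.9 + 7.4·0.444) / 7.471 = 0.5909 mg/L.
Travel time t = 5.05e+04 m / 0.29 m/s = 1.741e+05 s = 2.015 d.
C = 0.5909·exp(−0.48·2.015) = 0.5909·0.3801 = 0.2246 mg/L.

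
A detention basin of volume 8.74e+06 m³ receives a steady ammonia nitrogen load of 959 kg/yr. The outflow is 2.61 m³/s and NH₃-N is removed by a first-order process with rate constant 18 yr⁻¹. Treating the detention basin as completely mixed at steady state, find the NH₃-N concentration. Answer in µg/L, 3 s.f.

Outflow Q = 2.61 m³/s × 3.156e+07 s/yr = 8.237e+07 m³/yr.
Steady-state CSTR mass balance: W = Q·C + k·V·C, so C = W/(Q + kV).
Q + kV = 8.237e+07 + 18·8.74e+06 = 2.397e+08 m³/yr.
C = 959/2.397e+08 = 4.001e-06 kg/m³ = 0.004001 mg/L = 4.001 µg/L.

4.00 µg/L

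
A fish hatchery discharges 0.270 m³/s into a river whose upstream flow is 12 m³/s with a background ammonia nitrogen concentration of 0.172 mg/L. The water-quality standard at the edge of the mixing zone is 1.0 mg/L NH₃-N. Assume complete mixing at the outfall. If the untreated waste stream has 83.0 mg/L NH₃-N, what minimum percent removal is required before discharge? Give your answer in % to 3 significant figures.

Mass balance: 1·12.27 = 0.27·Cₑ + 12·0.172.
Cₑ = (12.27 − 2.064) / 0.27 = 37.8 mg/L.
Required removal = 1 − 37.8/83.0 = 54.46 %.

54.5 %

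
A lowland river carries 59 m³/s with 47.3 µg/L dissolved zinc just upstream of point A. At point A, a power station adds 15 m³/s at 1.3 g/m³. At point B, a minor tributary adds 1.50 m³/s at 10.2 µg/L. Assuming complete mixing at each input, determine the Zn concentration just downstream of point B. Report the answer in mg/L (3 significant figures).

0.295 mg/L

47.3 µg/L = 0.0473 mg/L.
After input A: C = (59·0.0473 + 15·1.3) / 74 = 0.3012 mg/L.
10.2 µg/L = 0.0102 mg/L.
After input B: C = (74·0.3012 + 1.5·0.0102) / 75.5 = 0.2954 mg/L.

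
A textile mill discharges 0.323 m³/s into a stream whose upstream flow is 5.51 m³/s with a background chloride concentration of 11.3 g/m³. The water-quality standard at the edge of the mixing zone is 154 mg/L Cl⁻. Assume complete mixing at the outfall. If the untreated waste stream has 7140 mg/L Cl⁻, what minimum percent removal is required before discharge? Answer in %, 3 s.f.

63.7 %

Mass balance: 154·5.833 = 0.323·Cₑ + 5.51·11.3.
Cₑ = (898.3 − 62.26) / 0.323 = 2588 mg/L.
Required removal = 1 − 2588/7140 = 63.75 %.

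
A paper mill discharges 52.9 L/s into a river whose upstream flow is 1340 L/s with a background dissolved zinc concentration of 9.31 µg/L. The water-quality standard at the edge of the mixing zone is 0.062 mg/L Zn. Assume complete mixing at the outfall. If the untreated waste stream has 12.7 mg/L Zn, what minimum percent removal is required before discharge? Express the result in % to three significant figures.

89.0 %

52.9 L/s = 0.0529 m³/s.
1340 L/s = 1.34 m³/s.
9.31 µg/L = 0.00931 mg/L.
Mass balance: 0.062·1.393 = 0.0529·Cₑ + 1.34·0.00931.
Cₑ = (0.08636 − 0.01248) / 0.0529 = 1.397 mg/L.
Required removal = 1 − 1.397/12.7 = 89 %.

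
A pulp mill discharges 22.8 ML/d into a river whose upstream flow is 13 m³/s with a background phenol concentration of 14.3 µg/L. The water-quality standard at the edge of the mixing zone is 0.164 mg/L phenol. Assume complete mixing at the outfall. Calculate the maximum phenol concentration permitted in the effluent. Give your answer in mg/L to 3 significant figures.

22.8 ML/d = 0.2639 m³/s.
14.3 µg/L = 0.0143 mg/L.
Mass balance: 0.164·13.26 = 0.2639·Cₑ + 13·0.0143.
Cₑ = (2.175 − 0.1859) / 0.2639 = 7.539 mg/L.

7.54 mg/L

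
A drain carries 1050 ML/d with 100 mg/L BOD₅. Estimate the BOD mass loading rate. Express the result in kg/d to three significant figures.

1050 ML/d = 12.15 m³/s.
Mass flux = Q·C = 12.15 m³/s × 100 g/m³ = 1215 g/s.
= 1215 g/s × 86.4 = 1.05e+05 kg/d.

105000 kg/d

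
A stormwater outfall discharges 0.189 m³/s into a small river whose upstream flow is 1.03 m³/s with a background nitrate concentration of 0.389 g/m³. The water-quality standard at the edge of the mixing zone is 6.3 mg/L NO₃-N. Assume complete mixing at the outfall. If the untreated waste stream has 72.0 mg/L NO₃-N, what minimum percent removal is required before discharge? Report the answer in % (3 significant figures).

46.5 %

Mass balance: 6.3·1.219 = 0.189·Cₑ + 1.03·0.389.
Cₑ = (7.68 − 0.4007) / 0.189 = 38.51 mg/L.
Required removal = 1 − 38.51/72.0 = 46.51 %.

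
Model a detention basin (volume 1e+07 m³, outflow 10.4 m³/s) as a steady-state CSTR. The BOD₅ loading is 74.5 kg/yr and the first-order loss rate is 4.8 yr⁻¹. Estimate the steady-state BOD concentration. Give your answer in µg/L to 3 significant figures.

0.198 µg/L

Outflow Q = 10.4 m³/s × 3.156e+07 s/yr = 3.282e+08 m³/yr.
Steady-state CSTR mass balance: W = Q·C + k·V·C, so C = W/(Q + kV).
Q + kV = 3.282e+08 + 4.8·1e+07 = 3.762e+08 m³/yr.
C = 74.5/3.762e+08 = 1.98e-07 kg/m³ = 0.000198 mg/L = 0.198 µg/L.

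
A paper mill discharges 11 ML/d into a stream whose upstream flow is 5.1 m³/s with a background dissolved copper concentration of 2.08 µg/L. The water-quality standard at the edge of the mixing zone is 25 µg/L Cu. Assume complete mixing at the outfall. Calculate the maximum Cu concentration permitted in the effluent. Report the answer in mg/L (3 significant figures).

11 ML/d = 0.1273 m³/s.
2.08 µg/L = 0.00208 mg/L.
25 µg/L = 0.025 mg/L.
Mass balance: 0.025·5.227 = 0.1273·Cₑ + 5.1·0.00208.
Cₑ = (0.1307 − 0.01061) / 0.1273 = 0.9431 mg/L.

0.943 mg/L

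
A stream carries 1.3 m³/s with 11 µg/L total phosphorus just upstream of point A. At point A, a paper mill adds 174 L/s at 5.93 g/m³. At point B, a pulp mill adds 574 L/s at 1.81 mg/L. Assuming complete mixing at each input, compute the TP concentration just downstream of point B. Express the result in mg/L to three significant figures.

1.02 mg/L

11 µg/L = 0.011 mg/L.
174 L/s = 0.174 m³/s.
After input A: C = (1.3·0.011 + 0.174·5.93) / 1.474 = 0.7097 mg/L.
574 L/s = 0.574 m³/s.
After input B: C = (1.474·0.7097 + 0.574·1.81) / 2.048 = 1.018 mg/L.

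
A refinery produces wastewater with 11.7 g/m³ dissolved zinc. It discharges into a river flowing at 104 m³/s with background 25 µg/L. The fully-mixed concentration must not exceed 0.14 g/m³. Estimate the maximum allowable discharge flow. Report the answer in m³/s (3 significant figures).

1.03 m³/s

25 µg/L = 0.025 mg/L.
Mass balance at complete mixing: C_std·(Q_w + Q_r) = Q_w·C_e + Q_r·C_b.
Rearranging, Q_w = Q_r·(C_std − C_b)/(C_e − C_std) = 104·(0.14 − 0.025) / (11.7 − 0.14) = 1.035 m³/s.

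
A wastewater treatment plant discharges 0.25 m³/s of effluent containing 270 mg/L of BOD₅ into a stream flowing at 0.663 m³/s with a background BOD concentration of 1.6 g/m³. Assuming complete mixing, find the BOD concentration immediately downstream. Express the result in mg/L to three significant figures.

75.1 mg/L

Conservation of mass across the mixing zone: C = (0.25·270 + 0.663·1.6) / (0.25 + 0.663) = 68.56/0.913 = 75.09 mg/L.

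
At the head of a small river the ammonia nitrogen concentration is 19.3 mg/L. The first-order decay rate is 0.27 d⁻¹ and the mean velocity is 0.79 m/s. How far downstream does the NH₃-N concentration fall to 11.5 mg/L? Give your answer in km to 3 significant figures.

131 km

From C = C₀·e^(−kt), t = ln(C₀/C)/k = ln(19.3/11.5)/0.27 = 0.5178/0.27 = 1.918 d.
Distance = v·t = 0.79 m/s × 1.657e+05 s = 1.309e+05 m = 130.9 km.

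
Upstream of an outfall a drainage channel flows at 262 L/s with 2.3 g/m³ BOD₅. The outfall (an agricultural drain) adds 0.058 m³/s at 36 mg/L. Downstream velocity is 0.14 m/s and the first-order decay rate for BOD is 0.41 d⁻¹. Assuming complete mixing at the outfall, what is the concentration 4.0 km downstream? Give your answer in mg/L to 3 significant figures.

262 L/s = 0.262 m³/s.
After complete mixing, C₀ = (0.058·36 + 0.262·2.3) / 0.32 = 8.408 mg/L.
Travel time t = 4000 m / 0.14 m/s = 2.857e+04 s = 0.3307 d.
C = 8.408·exp(−0.41·0.3307) = 8.408·0.8732 = 7.342 mg/L.

7.34 mg/L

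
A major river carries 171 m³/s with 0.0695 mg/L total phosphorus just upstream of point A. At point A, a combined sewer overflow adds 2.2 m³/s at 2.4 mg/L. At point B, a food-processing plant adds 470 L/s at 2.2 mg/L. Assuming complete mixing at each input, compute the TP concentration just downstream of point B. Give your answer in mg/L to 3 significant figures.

0.105 mg/L

After input A: C = (171·0.0695 + 2.2·2.4) / 173.2 = 0.0991 mg/L.
470 L/s = 0.47 m³/s.
After input B: C = (173.2·0.0991 + 0.47·2.2) / 173.7 = 0.1048 mg/L.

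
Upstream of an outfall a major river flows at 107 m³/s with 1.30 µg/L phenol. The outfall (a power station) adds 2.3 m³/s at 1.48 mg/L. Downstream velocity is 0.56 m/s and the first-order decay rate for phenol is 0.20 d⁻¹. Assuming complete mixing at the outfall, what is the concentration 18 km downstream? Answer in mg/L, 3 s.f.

1.30 µg/L = 0.0013 mg/L.
After complete mixing, C₀ = (2.3·1.48 + 107·0.0013) / 109.3 = 0.03242 mg/L.
Travel time t = 1.8e+04 m / 0.56 m/s = 3.214e+04 s = 0.372 d.
C = 0.03242·exp(−0.20·0.372) = 0.03242·0.9283 = 0.03009 mg/L.

0.0301 mg/L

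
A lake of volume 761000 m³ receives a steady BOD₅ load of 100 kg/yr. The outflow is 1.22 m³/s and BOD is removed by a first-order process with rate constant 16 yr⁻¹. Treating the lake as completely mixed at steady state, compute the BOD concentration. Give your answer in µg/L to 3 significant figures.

1.97 µg/L

Outflow Q = 1.22 m³/s × 3.156e+07 s/yr = 3.85e+07 m³/yr.
Steady-state CSTR mass balance: W = Q·C + k·V·C, so C = W/(Q + kV).
Q + kV = 3.85e+07 + 16·761000 = 5.068e+07 m³/yr.
C = 100/5.068e+07 = 1.973e-06 kg/m³ = 0.001973 mg/L = 1.973 µg/L.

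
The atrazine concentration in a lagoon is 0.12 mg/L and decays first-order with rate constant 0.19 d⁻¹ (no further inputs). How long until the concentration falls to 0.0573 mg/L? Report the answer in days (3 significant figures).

3.89 d

t = ln(C₀/C)/k = ln(0.12/0.0573)/0.19 = 0.7392/0.19 = 3.89 d.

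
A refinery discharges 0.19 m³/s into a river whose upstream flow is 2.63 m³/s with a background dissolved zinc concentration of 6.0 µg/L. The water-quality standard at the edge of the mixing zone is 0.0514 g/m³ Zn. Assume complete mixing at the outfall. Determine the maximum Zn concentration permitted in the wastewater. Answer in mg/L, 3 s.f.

6.0 µg/L = 0.006 mg/L.
Mass balance: 0.0514·2.82 = 0.19·Cₑ + 2.63·0.006.
Cₑ = (0.1449 − 0.01578) / 0.19 = 0.6798 mg/L.

0.680 mg/L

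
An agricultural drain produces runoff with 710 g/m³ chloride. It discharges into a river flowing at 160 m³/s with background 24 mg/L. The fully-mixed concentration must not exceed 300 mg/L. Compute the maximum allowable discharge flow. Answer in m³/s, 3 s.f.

108 m³/s

Mass balance at complete mixing: C_std·(Q_w + Q_r) = Q_w·C_e + Q_r·C_b.
Rearranging, Q_w = Q_r·(C_std − C_b)/(C_e − C_std) = 160·(300 − 24) / (710 − 300) = 107.7 m³/s.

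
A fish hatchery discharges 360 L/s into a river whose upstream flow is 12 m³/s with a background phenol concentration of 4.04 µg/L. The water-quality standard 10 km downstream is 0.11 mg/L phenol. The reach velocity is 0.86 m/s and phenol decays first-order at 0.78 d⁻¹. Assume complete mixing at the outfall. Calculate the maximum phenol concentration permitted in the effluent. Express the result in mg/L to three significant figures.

360 L/s = 0.36 m³/s.
4.04 µg/L = 0.00404 mg/L.
Travel time to the compliance point: t = 1e+04/0.86 = 1.163e+04 s = 0.1346 d; decay factor exp(−0.78·0.1346) = 0.9003.
So the concentration just after mixing may be at most 0.11/0.9003 = 0.1222 mg/L.
Mass balance: 0.1222·12.36 = 0.36·Cₑ + 12·0.00404.
Cₑ = (1.51 − 0.04848) / 0.36 = 4.06 mg/L.

4.06 mg/L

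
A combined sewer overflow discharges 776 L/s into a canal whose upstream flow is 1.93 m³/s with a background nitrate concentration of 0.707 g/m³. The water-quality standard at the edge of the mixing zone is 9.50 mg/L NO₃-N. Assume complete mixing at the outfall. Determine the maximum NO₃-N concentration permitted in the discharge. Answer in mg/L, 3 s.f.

31.4 mg/L

776 L/s = 0.776 m³/s.
Mass balance: 9.5·2.706 = 0.776·Cₑ + 1.93·0.707.
Cₑ = (25.71 − 1.365) / 0.776 = 31.37 mg/L.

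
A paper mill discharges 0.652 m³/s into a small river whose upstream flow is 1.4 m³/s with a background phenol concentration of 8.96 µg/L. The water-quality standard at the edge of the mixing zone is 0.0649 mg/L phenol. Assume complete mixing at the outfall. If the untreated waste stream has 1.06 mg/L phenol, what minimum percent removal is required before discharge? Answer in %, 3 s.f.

8.96 µg/L = 0.00896 mg/L.
Mass balance: 0.0649·2.052 = 0.652·Cₑ + 1.4·0.00896.
Cₑ = (0.1332 − 0.01254) / 0.652 = 0.185 mg/L.
Required removal = 1 − 0.185/1.06 = 82.55 %.

82.5 %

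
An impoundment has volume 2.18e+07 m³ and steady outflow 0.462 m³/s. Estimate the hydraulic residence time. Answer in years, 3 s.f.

Q = 0.462 m³/s × 3.156e+07 s/yr = 1.458e+07 m³/yr.
Hydraulic residence time τ = V/Q = 2.18e+07/1.458e+07 = 1.495 yr.

1.50 yr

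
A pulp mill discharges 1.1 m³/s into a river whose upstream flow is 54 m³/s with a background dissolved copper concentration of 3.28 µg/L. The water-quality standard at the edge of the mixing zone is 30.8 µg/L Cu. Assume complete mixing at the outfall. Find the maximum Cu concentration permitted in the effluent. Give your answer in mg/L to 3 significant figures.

3.28 µg/L = 0.00328 mg/L.
30.8 µg/L = 0.0308 mg/L.
Mass balance: 0.0308·55.1 = 1.1·Cₑ + 54·0.00328.
Cₑ = (1.697 − 0.1771) / 1.1 = 1.382 mg/L.

1.38 mg/L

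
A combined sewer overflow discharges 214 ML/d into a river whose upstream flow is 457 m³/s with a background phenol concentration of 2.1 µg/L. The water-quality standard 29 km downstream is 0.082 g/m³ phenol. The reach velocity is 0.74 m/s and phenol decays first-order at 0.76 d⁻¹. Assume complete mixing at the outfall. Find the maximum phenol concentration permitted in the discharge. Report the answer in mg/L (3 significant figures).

214 ML/d = 2.477 m³/s.
2.1 µg/L = 0.0021 mg/L.
Travel time to the compliance point: t = 2.9e+04/0.74 = 3.919e+04 s = 0.4536 d; decay factor exp(−0.76·0.4536) = 0.7084.
So the concentration just after mixing may be at most 0.082/0.7084 = 0.1158 mg/L.
Mass balance: 0.1158·459.5 = 2.477·Cₑ + 457·0.0021.
Cₑ = (53.18 − 0.9597) / 2.477 = 21.09 mg/L.

21.1 mg/L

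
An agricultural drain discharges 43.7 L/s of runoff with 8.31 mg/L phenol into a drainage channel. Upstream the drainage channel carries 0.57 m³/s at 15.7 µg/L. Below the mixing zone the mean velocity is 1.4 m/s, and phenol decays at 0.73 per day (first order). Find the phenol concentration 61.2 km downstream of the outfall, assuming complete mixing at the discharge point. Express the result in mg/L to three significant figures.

0.419 mg/L

43.7 L/s = 0.0437 m³/s.
15.7 µg/L = 0.0157 mg/L.
After complete mixing, C₀ = (0.0437·8.31 + 0.57·0.0157) / 0.6137 = 0.6063 mg/L.
Travel time t = 6.12e+04 m / 1.4 m/s = 4.371e+04 s = 0.506 d.
C = 0.6063·exp(−0.73·0.506) = 0.6063·0.6912 = 0.4191 mg/L.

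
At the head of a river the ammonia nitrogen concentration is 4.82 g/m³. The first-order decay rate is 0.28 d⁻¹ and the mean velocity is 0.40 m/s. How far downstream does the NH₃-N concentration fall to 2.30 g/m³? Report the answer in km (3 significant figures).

91.3 km

From C = C₀·e^(−kt), t = ln(C₀/C)/k = ln(4.82/2.30)/0.28 = 0.7399/0.28 = 2.642 d.
Distance = v·t = 0.40 m/s × 2.283e+05 s = 9.132e+04 m = 91.32 km.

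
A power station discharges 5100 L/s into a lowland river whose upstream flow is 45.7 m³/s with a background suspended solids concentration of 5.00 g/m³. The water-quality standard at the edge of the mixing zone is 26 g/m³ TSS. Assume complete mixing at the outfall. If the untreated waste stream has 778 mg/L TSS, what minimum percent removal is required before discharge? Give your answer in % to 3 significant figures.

5100 L/s = 5.1 m³/s.
Mass balance: 26·50.8 = 5.1·Cₑ + 45.7·5.
Cₑ = (1321 − 228.5) / 5.1 = 214.2 mg/L.
Required removal = 1 − 214.2/778 = 72.47 %.

72.5 %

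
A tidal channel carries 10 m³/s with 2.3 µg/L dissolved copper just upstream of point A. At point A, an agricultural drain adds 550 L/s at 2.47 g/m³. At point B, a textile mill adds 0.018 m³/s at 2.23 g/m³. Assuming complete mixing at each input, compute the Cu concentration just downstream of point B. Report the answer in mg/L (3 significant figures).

2.3 µg/L = 0.0023 mg/L.
550 L/s = 0.55 m³/s.
After input A: C = (10·0.0023 + 0.55·2.47) / 10.55 = 0.1309 mg/L.
After input B: C = (10.55·0.1309 + 0.018·2.23) / 10.57 = 0.1345 mg/L.

0.135 mg/L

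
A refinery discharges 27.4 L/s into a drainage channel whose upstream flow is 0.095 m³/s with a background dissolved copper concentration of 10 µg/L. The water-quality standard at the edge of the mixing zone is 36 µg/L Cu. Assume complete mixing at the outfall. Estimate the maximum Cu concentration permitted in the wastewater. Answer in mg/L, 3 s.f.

0.126 mg/L

27.4 L/s = 0.0274 m³/s.
10 µg/L = 0.01 mg/L.
36 µg/L = 0.036 mg/L.
Mass balance: 0.036·0.1224 = 0.0274·Cₑ + 0.095·0.01.
Cₑ = (0.004406 − 0.00095) / 0.0274 = 0.1261 mg/L.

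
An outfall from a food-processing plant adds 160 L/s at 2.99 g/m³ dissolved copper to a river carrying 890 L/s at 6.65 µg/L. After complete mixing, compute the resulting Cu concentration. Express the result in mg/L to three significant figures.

160 L/s = 0.16 m³/s.
890 L/s = 0.89 m³/s.
6.65 µg/L = 0.00665 mg/L.
Conservation of mass across the mixing zone: C = (0.16·2.99 + 0.89·0.00665) / (0.16 + 0.89) = 0.4843/1.05 = 0.4613 mg/L.

0.461 mg/L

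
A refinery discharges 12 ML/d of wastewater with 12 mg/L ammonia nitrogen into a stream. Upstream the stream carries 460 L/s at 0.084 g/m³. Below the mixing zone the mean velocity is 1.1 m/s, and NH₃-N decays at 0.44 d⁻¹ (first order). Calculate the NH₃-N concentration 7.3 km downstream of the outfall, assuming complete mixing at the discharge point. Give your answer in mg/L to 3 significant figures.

2.75 mg/L

12 ML/d = 0.1389 m³/s.
460 L/s = 0.46 m³/s.
After complete mixing, C₀ = (0.1389·12 + 0.46·0.084) / 0.5989 = 2.847 mg/L.
Travel time t = 7300 m / 1.1 m/s = 6636 s = 0.07681 d.
C = 2.847·exp(−0.44·0.07681) = 2.847·0.9668 = 2.753 mg/L.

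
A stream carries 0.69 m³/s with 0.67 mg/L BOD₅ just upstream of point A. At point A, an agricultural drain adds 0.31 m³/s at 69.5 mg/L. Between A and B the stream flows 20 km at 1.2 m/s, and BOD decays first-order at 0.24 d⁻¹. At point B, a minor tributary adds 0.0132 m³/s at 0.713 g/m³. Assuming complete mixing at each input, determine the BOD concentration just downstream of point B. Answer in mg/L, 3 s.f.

20.7 mg/L

After input A: C = (0.69·0.67 + 0.31·69.5) / 1 = 22.01 mg/L.
Over the 20 km reach to input B (t = 1.667e+04 s = 0.1929 d), decay gives C = 22.01·exp(−0.24·0.1929) = 21.01 mg/L.
After input B: C = (1·21.01 + 0.0132·0.713) / 1.013 = 20.75 mg/L.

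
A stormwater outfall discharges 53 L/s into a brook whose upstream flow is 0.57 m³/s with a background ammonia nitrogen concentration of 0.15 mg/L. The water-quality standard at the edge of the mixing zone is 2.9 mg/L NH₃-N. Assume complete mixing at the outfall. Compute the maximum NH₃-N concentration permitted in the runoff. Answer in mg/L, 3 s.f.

53 L/s = 0.053 m³/s.
Mass balance: 2.9·0.623 = 0.053·Cₑ + 0.57·0.15.
Cₑ = (1.807 − 0.0855) / 0.053 = 32.48 mg/L.

32.5 mg/L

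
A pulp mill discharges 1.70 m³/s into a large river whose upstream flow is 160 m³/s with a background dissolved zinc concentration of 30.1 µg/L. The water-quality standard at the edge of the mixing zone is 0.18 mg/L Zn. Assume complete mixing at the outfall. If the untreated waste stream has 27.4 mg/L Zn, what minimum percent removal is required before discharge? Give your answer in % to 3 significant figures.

47.9 %

30.1 µg/L = 0.0301 mg/L.
Mass balance: 0.18·161.7 = 1.7·Cₑ + 160·0.0301.
Cₑ = (29.11 − 4.816) / 1.7 = 14.29 mg/L.
Required removal = 1 − 14.29/27.4 = 47.85 %.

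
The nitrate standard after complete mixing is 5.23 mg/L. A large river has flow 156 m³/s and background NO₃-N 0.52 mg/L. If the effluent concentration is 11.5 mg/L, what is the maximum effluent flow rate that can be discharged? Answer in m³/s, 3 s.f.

Mass balance at complete mixing: C_std·(Q_w + Q_r) = Q_w·C_e + Q_r·C_b.
Rearranging, Q_w = Q_r·(C_std − C_b)/(C_e − C_std) = 156·(5.23 − 0.52) / (11.5 − 5.23) = 117.2 m³/s.

117 m³/s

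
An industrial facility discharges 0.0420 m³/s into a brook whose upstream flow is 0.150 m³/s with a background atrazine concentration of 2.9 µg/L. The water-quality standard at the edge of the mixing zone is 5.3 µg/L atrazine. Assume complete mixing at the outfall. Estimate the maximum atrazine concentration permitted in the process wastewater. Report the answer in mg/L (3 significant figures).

0.0139 mg/L

2.9 µg/L = 0.0029 mg/L.
5.3 µg/L = 0.0053 mg/L.
Mass balance: 0.0053·0.192 = 0.042·Cₑ + 0.15·0.0029.
Cₑ = (0.001018 − 0.000435) / 0.042 = 0.01387 mg/L.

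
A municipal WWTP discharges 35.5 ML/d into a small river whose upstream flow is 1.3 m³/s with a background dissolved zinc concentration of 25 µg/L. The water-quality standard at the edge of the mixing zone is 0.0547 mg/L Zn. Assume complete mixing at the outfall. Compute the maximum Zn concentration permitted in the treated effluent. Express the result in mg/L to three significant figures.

35.5 ML/d = 0.4109 m³/s.
25 µg/L = 0.025 mg/L.
Mass balance: 0.0547·1.711 = 0.4109·Cₑ + 1.3·0.025.
Cₑ = (0.09359 − 0.0325) / 0.4109 = 0.1487 mg/L.

0.149 mg/L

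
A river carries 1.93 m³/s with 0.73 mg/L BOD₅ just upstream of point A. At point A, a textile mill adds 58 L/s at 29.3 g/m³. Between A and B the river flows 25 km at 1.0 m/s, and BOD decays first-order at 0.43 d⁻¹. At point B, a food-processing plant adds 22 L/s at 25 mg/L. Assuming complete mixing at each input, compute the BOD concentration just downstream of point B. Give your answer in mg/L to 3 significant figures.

1.64 mg/L

58 L/s = 0.058 m³/s.
After input A: C = (1.93·0.73 + 0.058·29.3) / 1.988 = 1.564 mg/L.
Over the 25 km reach to input B (t = 2.5e+04 s = 0.2894 d), decay gives C = 1.564·exp(−0.43·0.2894) = 1.381 mg/L.
22 L/s = 0.022 m³/s.
After input B: C = (1.988·1.381 + 0.022·25) / 2.01 = 1.639 mg/L.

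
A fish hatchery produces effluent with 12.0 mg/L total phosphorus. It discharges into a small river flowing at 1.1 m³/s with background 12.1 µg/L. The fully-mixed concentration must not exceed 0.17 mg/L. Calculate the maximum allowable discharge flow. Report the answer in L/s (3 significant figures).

12.1 µg/L = 0.0121 mg/L.
Mass balance at complete mixing: C_std·(Q_w + Q_r) = Q_w·C_e + Q_r·C_b.
Rearranging, Q_w = Q_r·(C_std − C_b)/(C_e − C_std) = 1.1·(0.17 − 0.0121) / (12 − 0.17) = 0.01468 m³/s.
= 14.68 L/s.

14.7 L/s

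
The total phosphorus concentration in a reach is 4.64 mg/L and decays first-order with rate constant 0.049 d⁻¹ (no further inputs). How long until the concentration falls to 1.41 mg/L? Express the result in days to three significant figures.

24.3 d

t = ln(C₀/C)/k = ln(4.64/1.41)/0.049 = 1.191/0.049 = 24.31 d.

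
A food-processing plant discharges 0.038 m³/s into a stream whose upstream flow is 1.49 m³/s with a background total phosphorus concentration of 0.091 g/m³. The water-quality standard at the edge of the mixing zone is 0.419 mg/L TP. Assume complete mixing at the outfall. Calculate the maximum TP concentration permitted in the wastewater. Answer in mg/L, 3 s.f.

Mass balance: 0.419·1.528 = 0.038·Cₑ + 1.49·0.091.
Cₑ = (0.6402 − 0.1356) / 0.038 = 13.28 mg/L.

13.3 mg/L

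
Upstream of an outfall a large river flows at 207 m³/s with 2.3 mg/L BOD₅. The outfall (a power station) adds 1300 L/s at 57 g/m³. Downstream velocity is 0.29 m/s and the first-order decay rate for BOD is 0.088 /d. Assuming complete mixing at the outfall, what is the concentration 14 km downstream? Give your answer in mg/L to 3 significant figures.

1300 L/s = 1.3 m³/s.
After complete mixing, C₀ = (1.3·57 + 207·2.3) / 208.3 = 2.641 mg/L.
Travel time t = 1.4e+04 m / 0.29 m/s = 4.828e+04 s = 0.5587 d.
C = 2.641·exp(−0.088·0.5587) = 2.641·0.952 = 2.515 mg/L.

2.51 mg/L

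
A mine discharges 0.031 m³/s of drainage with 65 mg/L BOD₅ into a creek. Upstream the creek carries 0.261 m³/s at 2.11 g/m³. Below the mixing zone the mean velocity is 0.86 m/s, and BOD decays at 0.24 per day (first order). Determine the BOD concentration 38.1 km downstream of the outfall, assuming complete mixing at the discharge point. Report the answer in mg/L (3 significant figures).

7.77 mg/L

After complete mixing, C₀ = (0.031·65 + 0.261·2.11) / 0.292 = 8.787 mg/L.
Travel time t = 3.81e+04 m / 0.86 m/s = 4.43e+04 s = 0.5128 d.
C = 8.787·exp(−0.24·0.5128) = 8.787·0.8842 = 7.769 mg/L.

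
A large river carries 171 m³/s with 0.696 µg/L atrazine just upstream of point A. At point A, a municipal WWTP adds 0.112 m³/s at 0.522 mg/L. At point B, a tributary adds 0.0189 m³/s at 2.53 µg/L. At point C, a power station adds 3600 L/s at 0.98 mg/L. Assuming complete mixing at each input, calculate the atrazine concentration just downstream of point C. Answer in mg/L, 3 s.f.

0.696 µg/L = 0.000696 mg/L.
After input A: C = (171·0.000696 + 0.112·0.522) / 171.1 = 0.001037 mg/L.
2.53 µg/L = 0.00253 mg/L.
After input B: C = (171.1·0.001037 + 0.0189·0.00253) / 171.1 = 0.001037 mg/L.
3600 L/s = 3.6 m³/s.
After input C: C = (171.1·0.001037 + 3.6·0.98) / 174.7 = 0.02121 mg/L.

0.0212 mg/L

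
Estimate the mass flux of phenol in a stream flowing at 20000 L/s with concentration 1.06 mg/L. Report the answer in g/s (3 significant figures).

21.2 g/s

20000 L/s = 20 m³/s.
Mass flux = Q·C = 20 m³/s × 1.06 g/m³ = 21.2 g/s.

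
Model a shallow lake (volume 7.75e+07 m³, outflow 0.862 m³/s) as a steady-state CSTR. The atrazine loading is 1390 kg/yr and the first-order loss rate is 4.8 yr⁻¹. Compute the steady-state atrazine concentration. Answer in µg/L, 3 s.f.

3.48 µg/L

Outflow Q = 0.862 m³/s × 3.156e+07 s/yr = 2.72e+07 m³/yr.
Steady-state CSTR mass balance: W = Q·C + k·V·C, so C = W/(Q + kV).
Q + kV = 2.72e+07 + 4.8·7.75e+07 = 3.992e+08 m³/yr.
C = 1390/3.992e+08 = 3.482e-06 kg/m³ = 0.003482 mg/L = 3.482 µg/L.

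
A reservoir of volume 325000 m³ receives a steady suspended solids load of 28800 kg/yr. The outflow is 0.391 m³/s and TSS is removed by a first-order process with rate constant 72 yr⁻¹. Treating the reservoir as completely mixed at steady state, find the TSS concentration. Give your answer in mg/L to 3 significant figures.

Outflow Q = 0.391 m³/s × 3.156e+07 s/yr = 1.234e+07 m³/yr.
Steady-state CSTR mass balance: W = Q·C + k·V·C, so C = W/(Q + kV).
Q + kV = 1.234e+07 + 72·325000 = 3.574e+07 m³/yr.
C = 28800/3.574e+07 = 0.0008058 kg/m³ = 0.8058 mg/L.

0.806 mg/L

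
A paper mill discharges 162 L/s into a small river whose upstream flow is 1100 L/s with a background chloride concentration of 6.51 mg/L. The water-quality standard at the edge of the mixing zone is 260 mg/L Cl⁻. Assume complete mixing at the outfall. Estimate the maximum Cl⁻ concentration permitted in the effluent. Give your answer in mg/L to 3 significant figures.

1980 mg/L

162 L/s = 0.162 m³/s.
1100 L/s = 1.1 m³/s.
Mass balance: 260·1.262 = 0.162·Cₑ + 1.1·6.51.
Cₑ = (328.1 − 7.161) / 0.162 = 1981 mg/L.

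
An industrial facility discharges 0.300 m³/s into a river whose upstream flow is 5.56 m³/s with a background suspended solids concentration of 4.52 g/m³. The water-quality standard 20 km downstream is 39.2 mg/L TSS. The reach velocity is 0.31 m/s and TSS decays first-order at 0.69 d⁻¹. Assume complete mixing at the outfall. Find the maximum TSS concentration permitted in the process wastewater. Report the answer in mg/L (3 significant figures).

Travel time to the compliance point: t = 2e+04/0.31 = 6.452e+04 s = 0.7467 d; decay factor exp(−0.69·0.7467) = 0.5974.
So the concentration just after mixing may be at most 39.2/0.5974 = 65.62 mg/L.
Mass balance: 65.62·5.86 = 0.3·Cₑ + 5.56·4.52.
Cₑ = (384.5 − 25.13) / 0.3 = 1198 mg/L.

1200 mg/L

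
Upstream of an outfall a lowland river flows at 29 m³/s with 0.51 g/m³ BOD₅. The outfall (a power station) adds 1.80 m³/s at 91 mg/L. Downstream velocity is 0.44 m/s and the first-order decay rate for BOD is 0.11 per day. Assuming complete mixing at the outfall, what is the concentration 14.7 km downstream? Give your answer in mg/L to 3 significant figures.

5.56 mg/L

After complete mixing, C₀ = (1.8·91 + 29·0.51) / 30.8 = 5.798 mg/L.
Travel time t = 1.47e+04 m / 0.44 m/s = 3.341e+04 s = 0.3867 d.
C = 5.798·exp(−0.11·0.3867) = 5.798·0.9584 = 5.557 mg/L.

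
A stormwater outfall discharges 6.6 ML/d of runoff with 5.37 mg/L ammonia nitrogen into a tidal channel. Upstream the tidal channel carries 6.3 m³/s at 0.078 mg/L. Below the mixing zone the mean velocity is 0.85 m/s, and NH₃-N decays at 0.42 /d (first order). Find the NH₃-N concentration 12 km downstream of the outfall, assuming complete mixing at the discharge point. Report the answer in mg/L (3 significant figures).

0.132 mg/L

6.6 ML/d = 0.07639 m³/s.
After complete mixing, C₀ = (0.07639·5.37 + 6.3·0.078) / 6.376 = 0.1414 mg/L.
Travel time t = 1.2e+04 m / 0.85 m/s = 1.412e+04 s = 0.1634 d.
C = 0.1414·exp(−0.42·0.1634) = 0.1414·0.9337 = 0.132 mg/L.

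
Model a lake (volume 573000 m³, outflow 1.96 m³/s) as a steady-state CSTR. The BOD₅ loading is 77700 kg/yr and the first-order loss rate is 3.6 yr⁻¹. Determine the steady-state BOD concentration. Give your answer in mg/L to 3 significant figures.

Outflow Q = 1.96 m³/s × 3.156e+07 s/yr = 6.185e+07 m³/yr.
Steady-state CSTR mass balance: W = Q·C + k·V·C, so C = W/(Q + kV).
Q + kV = 6.185e+07 + 3.6·573000 = 6.392e+07 m³/yr.
C = 77700/6.392e+07 = 0.001216 kg/m³ = 1.216 mg/L.

1.22 mg/L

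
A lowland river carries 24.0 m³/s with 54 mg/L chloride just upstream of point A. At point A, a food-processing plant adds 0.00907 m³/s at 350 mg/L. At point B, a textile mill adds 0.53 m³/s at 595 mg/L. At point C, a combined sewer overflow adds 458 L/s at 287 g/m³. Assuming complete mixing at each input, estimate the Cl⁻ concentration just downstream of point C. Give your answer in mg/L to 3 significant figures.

69.8 mg/L

After input A: C = (24·54 + 0.00907·350) / 24.01 = 54.11 mg/L.
After input B: C = (24.01·54.11 + 0.53·595) / 24.54 = 65.79 mg/L.
458 L/s = 0.458 m³/s.
After input C: C = (24.54·65.79 + 0.458·287) / 25 = 69.85 mg/L.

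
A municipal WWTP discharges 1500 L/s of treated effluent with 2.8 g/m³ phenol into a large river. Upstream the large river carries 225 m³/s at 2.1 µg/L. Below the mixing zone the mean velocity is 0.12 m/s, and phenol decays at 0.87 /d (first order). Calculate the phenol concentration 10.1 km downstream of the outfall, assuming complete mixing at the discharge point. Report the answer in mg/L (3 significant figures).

0.00884 mg/L

1500 L/s = 1.5 m³/s.
2.1 µg/L = 0.0021 mg/L.
After complete mixing, C₀ = (1.5·2.8 + 225·0.0021) / 226.5 = 0.02063 mg/L.
Travel time t = 1.01e+04 m / 0.12 m/s = 8.417e+04 s = 0.9742 d.
C = 0.02063·exp(−0.87·0.9742) = 0.02063·0.4285 = 0.008839 mg/L.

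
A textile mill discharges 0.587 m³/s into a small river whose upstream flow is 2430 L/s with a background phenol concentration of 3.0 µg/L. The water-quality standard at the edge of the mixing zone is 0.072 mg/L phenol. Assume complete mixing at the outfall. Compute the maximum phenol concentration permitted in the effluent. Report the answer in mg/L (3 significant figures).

2430 L/s = 2.43 m³/s.
3.0 µg/L = 0.003 mg/L.
Mass balance: 0.072·3.017 = 0.587·Cₑ + 2.43·0.003.
Cₑ = (0.2172 − 0.00729) / 0.587 = 0.3576 mg/L.

0.358 mg/L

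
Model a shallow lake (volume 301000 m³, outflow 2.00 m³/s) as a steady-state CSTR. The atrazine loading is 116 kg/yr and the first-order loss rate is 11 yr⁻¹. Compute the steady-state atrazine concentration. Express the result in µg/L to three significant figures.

Outflow Q = 2.00 m³/s × 3.156e+07 s/yr = 6.312e+07 m³/yr.
Steady-state CSTR mass balance: W = Q·C + k·V·C, so C = W/(Q + kV).
Q + kV = 6.312e+07 + 11·301000 = 6.643e+07 m³/yr.
C = 116/6.643e+07 = 1.746e-06 kg/m³ = 0.001746 mg/L = 1.746 µg/L.

1.75 µg/L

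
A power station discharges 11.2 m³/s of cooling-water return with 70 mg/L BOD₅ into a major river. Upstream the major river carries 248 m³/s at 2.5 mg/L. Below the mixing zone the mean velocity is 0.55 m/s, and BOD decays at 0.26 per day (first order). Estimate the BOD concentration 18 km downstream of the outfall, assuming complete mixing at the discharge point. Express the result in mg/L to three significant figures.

After complete mixing, C₀ = (11.2·70 + 248·2.5) / 259.2 = 5.417 mg/L.
Travel time t = 1.8e+04 m / 0.55 m/s = 3.273e+04 s = 0.3788 d.
C = 5.417·exp(−0.26·0.3788) = 5.417·0.9062 = 4.909 mg/L.

4.91 mg/L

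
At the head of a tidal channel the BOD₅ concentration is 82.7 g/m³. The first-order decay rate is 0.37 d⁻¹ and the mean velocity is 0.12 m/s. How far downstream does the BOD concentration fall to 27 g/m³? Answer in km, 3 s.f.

31.4 km

From C = C₀·e^(−kt), t = ln(C₀/C)/k = ln(82.7/27)/0.37 = 1.119/0.37 = 3.025 d.
Distance = v·t = 0.12 m/s × 2.614e+05 s = 3.137e+04 m = 31.37 km.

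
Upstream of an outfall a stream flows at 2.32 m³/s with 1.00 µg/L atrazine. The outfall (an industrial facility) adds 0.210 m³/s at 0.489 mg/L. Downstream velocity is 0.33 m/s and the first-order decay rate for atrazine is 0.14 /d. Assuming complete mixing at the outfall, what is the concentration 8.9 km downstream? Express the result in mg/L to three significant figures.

1.00 µg/L = 0.001 mg/L.
After complete mixing, C₀ = (0.21·0.489 + 2.32·0.001) / 2.53 = 0.04151 mg/L.
Travel time t = 8900 m / 0.33 m/s = 2.697e+04 s = 0.3121 d.
C = 0.04151·exp(−0.14·0.3121) = 0.04151·0.9572 = 0.03973 mg/L.

0.0397 mg/L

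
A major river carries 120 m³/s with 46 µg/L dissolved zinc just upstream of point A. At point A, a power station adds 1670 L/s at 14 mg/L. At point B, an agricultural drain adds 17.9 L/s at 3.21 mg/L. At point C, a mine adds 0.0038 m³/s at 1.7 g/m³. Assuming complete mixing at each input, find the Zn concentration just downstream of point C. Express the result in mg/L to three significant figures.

46 µg/L = 0.046 mg/L.
1670 L/s = 1.67 m³/s.
After input A: C = (120·0.046 + 1.67·14) / 121.7 = 0.2375 mg/L.
17.9 L/s = 0.0179 m³/s.
After input B: C = (121.7·0.2375 + 0.0179·3.21) / 121.7 = 0.238 mg/L.
After input C: C = (121.7·0.238 + 0.0038·1.7) / 121.7 = 0.238 mg/L.

0.238 mg/L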